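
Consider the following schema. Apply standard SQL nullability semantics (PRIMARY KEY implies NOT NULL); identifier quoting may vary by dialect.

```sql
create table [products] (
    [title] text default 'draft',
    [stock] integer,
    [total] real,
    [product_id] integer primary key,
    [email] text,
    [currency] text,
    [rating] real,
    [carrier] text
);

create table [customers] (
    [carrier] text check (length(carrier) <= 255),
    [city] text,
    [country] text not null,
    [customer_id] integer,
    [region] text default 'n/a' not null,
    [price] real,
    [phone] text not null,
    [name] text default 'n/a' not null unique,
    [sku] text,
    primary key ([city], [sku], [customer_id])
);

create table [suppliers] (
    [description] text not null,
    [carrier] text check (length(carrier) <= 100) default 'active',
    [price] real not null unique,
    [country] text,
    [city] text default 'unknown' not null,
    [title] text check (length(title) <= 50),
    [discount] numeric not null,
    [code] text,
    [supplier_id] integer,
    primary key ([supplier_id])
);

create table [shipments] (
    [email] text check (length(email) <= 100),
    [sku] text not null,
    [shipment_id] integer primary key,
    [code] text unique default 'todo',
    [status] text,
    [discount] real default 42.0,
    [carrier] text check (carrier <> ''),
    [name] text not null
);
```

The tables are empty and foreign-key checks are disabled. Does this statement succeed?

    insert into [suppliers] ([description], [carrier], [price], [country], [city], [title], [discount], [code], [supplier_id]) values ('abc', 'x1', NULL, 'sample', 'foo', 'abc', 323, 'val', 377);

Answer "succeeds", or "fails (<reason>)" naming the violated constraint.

price is explicitly set to NULL, but price is declared NOT NULL.

fails (NOT NULL on price)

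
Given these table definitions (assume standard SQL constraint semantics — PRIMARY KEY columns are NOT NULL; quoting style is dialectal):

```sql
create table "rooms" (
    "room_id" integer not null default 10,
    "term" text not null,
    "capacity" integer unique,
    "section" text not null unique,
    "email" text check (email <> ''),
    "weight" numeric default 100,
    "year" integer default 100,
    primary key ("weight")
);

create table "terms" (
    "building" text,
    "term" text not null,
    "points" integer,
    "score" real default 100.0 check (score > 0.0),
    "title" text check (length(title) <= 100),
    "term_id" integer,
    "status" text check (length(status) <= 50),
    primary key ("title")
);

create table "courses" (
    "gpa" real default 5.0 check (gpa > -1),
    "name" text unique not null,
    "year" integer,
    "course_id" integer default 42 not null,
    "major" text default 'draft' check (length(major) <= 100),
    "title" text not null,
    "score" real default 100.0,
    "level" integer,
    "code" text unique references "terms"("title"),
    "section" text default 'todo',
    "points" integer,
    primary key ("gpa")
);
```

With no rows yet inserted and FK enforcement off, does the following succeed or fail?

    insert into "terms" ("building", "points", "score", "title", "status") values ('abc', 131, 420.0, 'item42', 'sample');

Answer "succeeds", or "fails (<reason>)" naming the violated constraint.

fails (NOT NULL on term)

term is omitted from the column list and has no DEFAULT, so it would receive NULL.
But term is declared NOT NULL.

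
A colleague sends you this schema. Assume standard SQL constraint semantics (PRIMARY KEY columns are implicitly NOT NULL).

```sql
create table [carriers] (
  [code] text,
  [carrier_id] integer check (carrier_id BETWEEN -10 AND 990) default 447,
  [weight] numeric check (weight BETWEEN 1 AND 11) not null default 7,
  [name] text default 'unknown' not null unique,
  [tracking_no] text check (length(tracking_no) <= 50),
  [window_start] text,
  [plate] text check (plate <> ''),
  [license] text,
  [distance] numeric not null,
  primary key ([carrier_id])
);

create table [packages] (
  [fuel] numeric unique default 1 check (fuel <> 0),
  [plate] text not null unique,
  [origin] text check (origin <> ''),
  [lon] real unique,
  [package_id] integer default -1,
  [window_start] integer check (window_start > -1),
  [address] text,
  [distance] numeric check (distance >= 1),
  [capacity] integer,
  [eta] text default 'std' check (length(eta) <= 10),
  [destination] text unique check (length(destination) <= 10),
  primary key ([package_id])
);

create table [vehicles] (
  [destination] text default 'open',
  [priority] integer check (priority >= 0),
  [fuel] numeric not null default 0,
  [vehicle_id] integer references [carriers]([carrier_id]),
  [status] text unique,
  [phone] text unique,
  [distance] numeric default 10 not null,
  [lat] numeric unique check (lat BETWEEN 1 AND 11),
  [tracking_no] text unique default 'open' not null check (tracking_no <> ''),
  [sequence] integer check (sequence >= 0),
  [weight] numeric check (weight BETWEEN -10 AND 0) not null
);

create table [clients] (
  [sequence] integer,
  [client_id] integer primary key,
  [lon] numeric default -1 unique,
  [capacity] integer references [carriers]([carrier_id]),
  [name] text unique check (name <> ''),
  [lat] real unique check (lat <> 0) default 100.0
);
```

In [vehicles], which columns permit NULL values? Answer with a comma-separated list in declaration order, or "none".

destination, priority, vehicle_id, status, phone, lat, sequence

- destination: DEFAULT only fills an omitted column; an explicit NULL is still allowed → nullable.
- priority: CHECK does not forbid NULL (a CHECK constraint passes when its expression is NULL) → nullable.
- fuel: declared NOT NULL → not nullable.
- vehicle_id: a foreign key column may be NULL unless separately constrained → nullable.
- status: UNIQUE does not imply NOT NULL → nullable.
- phone: UNIQUE does not imply NOT NULL → nullable.
- distance: declared NOT NULL → not nullable.
- lat: CHECK does not forbid NULL (a CHECK constraint passes when its expression is NULL) → nullable.
- tracking_no: declared NOT NULL → not nullable.
- sequence: CHECK does not forbid NULL (a CHECK constraint passes when its expression is NULL) → nullable.
- weight: declared NOT NULL → not nullable.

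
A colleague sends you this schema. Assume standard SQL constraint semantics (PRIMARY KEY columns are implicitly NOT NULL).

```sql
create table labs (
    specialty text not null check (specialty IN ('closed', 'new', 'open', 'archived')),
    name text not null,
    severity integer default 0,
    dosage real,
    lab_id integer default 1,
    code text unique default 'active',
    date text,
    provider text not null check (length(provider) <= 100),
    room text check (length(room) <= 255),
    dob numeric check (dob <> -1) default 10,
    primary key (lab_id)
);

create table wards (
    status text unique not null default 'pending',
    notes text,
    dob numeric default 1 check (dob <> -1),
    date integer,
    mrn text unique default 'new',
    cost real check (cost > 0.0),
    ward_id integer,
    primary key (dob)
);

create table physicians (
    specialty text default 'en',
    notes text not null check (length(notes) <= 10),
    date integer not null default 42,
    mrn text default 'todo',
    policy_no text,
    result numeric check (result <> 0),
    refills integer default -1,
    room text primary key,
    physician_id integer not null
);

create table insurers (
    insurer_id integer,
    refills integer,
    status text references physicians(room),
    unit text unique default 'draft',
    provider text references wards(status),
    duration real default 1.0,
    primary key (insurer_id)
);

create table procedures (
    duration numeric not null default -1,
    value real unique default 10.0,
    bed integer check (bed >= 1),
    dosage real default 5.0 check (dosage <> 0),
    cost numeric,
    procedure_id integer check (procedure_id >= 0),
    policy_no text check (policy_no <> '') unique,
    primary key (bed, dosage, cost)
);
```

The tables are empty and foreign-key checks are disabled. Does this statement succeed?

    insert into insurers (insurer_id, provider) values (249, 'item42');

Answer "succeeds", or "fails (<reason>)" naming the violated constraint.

succeeds

NOT NULL columns: insurer_id is supplied.
No constraint is violated.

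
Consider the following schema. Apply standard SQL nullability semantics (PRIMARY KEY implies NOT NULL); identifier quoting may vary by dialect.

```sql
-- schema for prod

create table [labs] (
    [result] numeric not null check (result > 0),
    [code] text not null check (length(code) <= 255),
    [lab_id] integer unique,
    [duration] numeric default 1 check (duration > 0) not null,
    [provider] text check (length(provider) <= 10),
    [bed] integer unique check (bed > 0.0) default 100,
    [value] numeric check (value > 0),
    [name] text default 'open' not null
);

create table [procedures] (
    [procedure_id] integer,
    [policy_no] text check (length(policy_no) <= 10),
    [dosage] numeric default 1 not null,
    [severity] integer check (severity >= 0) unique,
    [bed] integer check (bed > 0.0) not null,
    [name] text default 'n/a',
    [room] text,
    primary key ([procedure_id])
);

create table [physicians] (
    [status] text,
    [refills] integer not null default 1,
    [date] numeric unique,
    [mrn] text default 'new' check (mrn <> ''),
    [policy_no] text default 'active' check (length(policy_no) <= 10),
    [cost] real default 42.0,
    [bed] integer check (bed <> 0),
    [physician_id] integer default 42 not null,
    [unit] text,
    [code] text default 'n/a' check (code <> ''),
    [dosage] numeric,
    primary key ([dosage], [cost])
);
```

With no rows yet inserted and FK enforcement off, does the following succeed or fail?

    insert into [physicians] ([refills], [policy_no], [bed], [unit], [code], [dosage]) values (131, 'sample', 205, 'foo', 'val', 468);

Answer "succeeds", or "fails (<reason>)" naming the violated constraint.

NOT NULL columns: cost defaults to 42.0; dosage is supplied; physician_id defaults to 42; refills is supplied.
CHECK constraints: 'sample' satisfies (length(policy_no) <= 10); 205 satisfies (bed <> 0); 'val' satisfies (code <> '').
No constraint is violated.

succeeds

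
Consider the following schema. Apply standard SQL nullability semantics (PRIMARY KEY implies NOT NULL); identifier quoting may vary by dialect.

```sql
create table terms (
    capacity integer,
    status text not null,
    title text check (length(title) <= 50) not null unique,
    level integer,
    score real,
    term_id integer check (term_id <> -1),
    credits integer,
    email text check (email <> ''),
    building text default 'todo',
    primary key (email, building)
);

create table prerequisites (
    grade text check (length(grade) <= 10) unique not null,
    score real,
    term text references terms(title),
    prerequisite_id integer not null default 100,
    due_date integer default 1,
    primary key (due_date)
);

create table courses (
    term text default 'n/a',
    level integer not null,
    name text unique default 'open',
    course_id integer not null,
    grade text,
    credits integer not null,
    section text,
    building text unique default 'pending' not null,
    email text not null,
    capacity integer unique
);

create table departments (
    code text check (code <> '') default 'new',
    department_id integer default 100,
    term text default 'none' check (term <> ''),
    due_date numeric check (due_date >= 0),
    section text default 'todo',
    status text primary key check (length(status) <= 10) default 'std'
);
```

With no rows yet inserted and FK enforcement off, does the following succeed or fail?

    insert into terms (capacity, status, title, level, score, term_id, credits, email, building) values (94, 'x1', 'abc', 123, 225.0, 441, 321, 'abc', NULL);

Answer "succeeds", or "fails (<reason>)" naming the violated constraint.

fails (NOT NULL on building)

building is explicitly set to NULL, but building is part of the PRIMARY KEY (implied NOT NULL).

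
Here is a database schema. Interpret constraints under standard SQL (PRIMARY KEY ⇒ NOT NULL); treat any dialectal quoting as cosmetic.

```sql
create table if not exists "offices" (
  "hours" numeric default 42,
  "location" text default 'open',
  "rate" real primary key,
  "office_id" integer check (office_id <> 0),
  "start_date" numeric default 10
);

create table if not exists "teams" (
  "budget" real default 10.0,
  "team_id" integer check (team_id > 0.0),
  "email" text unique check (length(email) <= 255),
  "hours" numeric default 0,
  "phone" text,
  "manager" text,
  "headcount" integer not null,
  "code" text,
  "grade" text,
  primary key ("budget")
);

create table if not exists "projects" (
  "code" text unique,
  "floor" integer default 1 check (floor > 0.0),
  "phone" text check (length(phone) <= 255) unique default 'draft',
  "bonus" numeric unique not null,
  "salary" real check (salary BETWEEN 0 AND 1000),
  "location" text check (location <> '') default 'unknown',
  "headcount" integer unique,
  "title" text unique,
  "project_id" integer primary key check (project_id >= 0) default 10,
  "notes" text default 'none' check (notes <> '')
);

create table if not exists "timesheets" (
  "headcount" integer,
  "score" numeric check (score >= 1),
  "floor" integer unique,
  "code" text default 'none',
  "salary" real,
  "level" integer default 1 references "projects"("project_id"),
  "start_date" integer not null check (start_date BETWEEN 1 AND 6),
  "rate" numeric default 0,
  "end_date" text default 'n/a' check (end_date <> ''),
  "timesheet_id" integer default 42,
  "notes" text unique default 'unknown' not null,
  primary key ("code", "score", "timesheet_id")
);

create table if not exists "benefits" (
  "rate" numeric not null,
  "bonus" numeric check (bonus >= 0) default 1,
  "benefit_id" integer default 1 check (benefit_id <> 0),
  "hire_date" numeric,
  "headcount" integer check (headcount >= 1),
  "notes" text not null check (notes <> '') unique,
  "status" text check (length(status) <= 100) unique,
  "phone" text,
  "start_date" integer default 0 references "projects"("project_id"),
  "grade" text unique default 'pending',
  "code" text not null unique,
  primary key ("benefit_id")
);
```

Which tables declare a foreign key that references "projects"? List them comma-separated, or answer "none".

timesheets, benefits

- timesheets.level references projects(project_id).
- benefits.start_date references projects(project_id).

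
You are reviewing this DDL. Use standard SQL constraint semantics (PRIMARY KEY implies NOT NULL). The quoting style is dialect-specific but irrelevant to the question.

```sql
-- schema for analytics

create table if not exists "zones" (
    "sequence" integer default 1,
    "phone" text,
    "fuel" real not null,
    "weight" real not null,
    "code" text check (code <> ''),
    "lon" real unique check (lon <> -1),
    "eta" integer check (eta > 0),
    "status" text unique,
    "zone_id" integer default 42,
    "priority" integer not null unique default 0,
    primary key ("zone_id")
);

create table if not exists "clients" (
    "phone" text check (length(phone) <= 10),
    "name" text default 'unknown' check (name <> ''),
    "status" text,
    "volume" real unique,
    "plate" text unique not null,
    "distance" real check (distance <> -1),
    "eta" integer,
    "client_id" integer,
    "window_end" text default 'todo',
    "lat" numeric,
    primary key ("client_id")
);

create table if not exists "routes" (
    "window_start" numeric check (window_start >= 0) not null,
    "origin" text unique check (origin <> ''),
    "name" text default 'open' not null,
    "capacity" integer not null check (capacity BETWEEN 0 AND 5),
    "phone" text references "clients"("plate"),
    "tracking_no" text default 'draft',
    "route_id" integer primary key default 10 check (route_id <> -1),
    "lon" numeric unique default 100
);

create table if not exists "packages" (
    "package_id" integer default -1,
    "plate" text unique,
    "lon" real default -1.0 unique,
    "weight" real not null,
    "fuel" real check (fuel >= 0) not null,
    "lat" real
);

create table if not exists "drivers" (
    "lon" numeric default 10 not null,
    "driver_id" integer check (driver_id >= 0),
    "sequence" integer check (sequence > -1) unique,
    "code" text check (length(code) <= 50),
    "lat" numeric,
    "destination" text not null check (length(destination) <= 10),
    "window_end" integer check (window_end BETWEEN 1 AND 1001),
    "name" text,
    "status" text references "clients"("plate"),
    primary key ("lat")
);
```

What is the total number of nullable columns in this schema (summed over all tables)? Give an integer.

zones: 6 nullable (sequence, phone, code, lon, eta, status — PK (zone_id) and explicit NOT NULL columns excluded).
clients: 8 nullable (phone, name, status, volume, distance, eta, window_end, lat — PK (client_id) and explicit NOT NULL columns excluded).
routes: 4 nullable (origin, phone, tracking_no, lon — PK (route_id) and explicit NOT NULL columns excluded).
packages: 4 nullable (package_id, plate, lon, lat — PK none and explicit NOT NULL columns excluded).
drivers: 6 nullable (driver_id, sequence, code, window_end, name, status — PK (lat) and explicit NOT NULL columns excluded).
Total: 6 + 8 + 4 + 4 + 6 = 28.

28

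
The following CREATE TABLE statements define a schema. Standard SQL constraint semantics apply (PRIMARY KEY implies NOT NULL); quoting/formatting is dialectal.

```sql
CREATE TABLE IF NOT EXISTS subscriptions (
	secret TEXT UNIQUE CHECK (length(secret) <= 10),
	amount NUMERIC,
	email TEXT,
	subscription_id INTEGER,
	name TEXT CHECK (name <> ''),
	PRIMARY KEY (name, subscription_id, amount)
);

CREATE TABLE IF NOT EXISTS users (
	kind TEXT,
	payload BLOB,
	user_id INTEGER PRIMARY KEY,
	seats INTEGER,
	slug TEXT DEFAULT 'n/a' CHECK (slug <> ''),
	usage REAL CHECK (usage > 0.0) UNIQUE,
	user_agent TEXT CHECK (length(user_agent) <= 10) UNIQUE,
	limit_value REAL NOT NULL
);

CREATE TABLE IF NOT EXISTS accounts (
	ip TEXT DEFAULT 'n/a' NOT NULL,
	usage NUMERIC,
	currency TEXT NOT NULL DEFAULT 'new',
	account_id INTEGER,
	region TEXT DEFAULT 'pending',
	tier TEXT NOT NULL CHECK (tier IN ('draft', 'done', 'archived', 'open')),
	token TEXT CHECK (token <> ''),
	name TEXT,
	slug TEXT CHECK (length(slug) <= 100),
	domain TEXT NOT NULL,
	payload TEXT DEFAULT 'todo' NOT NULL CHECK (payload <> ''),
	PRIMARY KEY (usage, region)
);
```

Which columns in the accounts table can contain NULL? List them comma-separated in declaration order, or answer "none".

- ip: declared NOT NULL → not nullable.
- usage: part of the PRIMARY KEY, which implies NOT NULL → not nullable.
- currency: declared NOT NULL → not nullable.
- account_id: no NOT NULL constraint applies → nullable.
- region: part of the PRIMARY KEY, which implies NOT NULL → not nullable.
- tier: declared NOT NULL → not nullable.
- token: CHECK does not forbid NULL (a CHECK constraint passes when its expression is NULL) → nullable.
- name: no NOT NULL constraint applies → nullable.
- slug: CHECK does not forbid NULL (a CHECK constraint passes when its expression is NULL) → nullable.
- domain: declared NOT NULL → not nullable.
- payload: declared NOT NULL → not nullable.

account_id, token, name, slug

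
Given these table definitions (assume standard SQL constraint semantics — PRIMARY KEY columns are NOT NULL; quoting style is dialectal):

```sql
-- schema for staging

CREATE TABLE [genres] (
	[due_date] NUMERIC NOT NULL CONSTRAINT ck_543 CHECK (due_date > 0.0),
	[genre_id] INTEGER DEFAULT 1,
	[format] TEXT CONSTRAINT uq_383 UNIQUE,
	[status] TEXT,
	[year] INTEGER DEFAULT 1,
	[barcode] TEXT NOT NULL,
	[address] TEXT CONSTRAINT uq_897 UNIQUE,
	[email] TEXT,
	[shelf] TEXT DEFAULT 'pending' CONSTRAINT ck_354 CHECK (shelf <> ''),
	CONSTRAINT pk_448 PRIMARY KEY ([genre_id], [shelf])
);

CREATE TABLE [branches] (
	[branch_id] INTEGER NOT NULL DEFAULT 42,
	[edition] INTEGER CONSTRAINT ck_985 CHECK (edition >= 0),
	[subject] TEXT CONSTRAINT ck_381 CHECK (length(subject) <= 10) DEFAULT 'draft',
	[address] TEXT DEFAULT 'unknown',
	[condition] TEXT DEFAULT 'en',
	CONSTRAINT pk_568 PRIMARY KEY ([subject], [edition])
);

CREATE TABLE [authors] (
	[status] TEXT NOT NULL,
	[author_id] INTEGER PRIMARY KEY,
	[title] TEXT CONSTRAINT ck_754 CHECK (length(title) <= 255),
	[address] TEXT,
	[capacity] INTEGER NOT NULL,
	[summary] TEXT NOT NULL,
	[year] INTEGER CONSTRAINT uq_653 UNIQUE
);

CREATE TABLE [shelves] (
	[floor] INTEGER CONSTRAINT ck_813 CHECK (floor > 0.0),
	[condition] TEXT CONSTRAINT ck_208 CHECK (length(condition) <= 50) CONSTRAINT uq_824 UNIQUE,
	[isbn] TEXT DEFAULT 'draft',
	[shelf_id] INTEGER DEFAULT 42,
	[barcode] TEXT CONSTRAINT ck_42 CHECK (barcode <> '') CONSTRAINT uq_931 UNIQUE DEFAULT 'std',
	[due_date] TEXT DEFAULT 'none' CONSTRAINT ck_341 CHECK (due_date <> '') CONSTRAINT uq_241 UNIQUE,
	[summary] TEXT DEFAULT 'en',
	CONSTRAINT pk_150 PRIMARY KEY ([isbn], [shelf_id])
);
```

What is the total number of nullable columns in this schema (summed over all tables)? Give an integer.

genres: 5 nullable (format, status, year, address, email — PK (genre_id, shelf) and explicit NOT NULL columns excluded).
branches: 2 nullable (address, condition — PK (subject, edition) and explicit NOT NULL columns excluded).
authors: 3 nullable (title, address, year — PK (author_id) and explicit NOT NULL columns excluded).
shelves: 5 nullable (floor, condition, barcode, due_date, summary — PK (isbn, shelf_id) and explicit NOT NULL columns excluded).
Total: 5 + 2 + 3 + 5 = 15.

15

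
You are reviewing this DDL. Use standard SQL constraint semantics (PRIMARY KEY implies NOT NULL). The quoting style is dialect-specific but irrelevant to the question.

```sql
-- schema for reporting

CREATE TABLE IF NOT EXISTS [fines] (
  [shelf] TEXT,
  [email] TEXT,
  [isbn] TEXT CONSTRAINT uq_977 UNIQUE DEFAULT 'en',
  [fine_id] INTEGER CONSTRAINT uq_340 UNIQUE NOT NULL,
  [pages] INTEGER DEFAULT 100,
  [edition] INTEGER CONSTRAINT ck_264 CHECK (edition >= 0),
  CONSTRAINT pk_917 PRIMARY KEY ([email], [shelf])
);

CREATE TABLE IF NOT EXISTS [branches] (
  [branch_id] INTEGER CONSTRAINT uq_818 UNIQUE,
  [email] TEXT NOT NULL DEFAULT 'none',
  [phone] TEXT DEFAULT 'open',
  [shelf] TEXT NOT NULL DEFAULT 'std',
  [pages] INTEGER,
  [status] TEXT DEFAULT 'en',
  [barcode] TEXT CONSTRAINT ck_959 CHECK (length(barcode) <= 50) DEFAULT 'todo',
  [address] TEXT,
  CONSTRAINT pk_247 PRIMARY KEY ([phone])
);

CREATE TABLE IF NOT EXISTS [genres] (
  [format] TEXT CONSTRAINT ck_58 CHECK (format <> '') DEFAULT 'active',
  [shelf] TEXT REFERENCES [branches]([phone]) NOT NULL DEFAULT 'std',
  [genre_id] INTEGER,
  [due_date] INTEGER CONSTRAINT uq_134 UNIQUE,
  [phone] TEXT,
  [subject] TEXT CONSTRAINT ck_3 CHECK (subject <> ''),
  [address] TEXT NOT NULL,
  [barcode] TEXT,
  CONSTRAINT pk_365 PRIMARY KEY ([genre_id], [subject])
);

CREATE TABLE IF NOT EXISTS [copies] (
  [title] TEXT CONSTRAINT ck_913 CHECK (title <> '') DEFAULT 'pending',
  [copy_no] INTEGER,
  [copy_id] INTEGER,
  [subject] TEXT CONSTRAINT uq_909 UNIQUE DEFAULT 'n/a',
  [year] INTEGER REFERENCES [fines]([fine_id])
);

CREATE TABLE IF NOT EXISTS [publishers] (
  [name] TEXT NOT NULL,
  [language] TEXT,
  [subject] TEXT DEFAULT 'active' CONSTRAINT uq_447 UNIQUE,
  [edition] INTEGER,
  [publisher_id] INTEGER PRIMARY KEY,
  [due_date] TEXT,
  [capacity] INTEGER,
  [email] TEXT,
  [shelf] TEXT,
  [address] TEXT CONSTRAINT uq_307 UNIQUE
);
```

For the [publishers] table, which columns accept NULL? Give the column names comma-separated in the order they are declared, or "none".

language, subject, edition, due_date, capacity, email, shelf, address

- name: declared NOT NULL → not nullable.
- language: no NOT NULL constraint applies → nullable.
- subject: UNIQUE does not imply NOT NULL → nullable.
- edition: no NOT NULL constraint applies → nullable.
- publisher_id: part of the PRIMARY KEY, which implies NOT NULL → not nullable.
- due_date: no NOT NULL constraint applies → nullable.
- capacity: no NOT NULL constraint applies → nullable.
- email: no NOT NULL constraint applies → nullable.
- shelf: no NOT NULL constraint applies → nullable.
- address: UNIQUE does not imply NOT NULL → nullable.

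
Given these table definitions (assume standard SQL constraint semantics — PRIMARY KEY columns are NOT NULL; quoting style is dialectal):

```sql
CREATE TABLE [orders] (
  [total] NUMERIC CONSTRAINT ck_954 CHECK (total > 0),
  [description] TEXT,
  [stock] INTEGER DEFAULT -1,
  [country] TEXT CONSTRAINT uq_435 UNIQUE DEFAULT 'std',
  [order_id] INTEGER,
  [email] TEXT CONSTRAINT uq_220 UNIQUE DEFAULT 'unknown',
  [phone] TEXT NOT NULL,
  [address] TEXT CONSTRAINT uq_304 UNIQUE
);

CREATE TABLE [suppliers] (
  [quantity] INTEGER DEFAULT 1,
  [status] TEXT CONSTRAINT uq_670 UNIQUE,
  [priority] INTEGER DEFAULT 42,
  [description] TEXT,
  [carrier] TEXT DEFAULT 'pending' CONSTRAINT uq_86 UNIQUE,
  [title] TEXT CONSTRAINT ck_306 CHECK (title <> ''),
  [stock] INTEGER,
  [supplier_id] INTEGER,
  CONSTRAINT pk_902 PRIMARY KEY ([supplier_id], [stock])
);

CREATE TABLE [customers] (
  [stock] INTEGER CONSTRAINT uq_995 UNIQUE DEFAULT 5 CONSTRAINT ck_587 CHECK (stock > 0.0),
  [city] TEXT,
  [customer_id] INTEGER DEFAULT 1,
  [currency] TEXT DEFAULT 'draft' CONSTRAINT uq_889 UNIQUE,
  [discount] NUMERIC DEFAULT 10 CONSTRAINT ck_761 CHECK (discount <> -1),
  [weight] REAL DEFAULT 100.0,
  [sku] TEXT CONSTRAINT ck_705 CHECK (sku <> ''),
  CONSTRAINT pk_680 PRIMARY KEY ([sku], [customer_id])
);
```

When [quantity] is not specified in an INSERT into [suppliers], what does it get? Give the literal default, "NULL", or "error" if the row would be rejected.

quantity has an explicit DEFAULT 1.
When the column is omitted from an INSERT, that default is used.

1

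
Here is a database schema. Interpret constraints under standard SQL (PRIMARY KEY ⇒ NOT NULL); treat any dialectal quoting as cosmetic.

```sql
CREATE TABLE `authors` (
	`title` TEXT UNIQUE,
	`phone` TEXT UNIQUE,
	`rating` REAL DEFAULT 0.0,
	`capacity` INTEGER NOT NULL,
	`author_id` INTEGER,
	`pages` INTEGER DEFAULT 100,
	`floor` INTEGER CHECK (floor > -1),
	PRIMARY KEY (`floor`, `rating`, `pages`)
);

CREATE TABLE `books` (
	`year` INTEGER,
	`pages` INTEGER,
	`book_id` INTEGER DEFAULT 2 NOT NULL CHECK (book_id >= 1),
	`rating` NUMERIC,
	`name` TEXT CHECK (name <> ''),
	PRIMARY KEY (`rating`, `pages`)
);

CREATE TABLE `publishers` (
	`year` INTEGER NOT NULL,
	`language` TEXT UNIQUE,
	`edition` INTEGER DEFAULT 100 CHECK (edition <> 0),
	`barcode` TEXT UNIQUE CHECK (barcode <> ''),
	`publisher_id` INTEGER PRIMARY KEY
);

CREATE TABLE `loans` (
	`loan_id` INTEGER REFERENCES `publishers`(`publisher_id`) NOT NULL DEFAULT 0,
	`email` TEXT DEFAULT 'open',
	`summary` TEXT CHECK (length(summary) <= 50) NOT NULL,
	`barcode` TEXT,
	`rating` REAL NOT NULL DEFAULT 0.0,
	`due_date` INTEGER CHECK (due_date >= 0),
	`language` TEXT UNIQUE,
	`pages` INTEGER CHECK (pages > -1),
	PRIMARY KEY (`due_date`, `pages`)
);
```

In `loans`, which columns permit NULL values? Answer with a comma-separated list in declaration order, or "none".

email, barcode, language

- loan_id: declared NOT NULL → not nullable.
- email: DEFAULT only fills an omitted column; an explicit NULL is still allowed → nullable.
- summary: declared NOT NULL → not nullable.
- barcode: no NOT NULL constraint applies → nullable.
- rating: declared NOT NULL → not nullable.
- due_date: part of the PRIMARY KEY, which implies NOT NULL → not nullable.
- language: UNIQUE does not imply NOT NULL → nullable.
- pages: part of the PRIMARY KEY, which implies NOT NULL → not nullable.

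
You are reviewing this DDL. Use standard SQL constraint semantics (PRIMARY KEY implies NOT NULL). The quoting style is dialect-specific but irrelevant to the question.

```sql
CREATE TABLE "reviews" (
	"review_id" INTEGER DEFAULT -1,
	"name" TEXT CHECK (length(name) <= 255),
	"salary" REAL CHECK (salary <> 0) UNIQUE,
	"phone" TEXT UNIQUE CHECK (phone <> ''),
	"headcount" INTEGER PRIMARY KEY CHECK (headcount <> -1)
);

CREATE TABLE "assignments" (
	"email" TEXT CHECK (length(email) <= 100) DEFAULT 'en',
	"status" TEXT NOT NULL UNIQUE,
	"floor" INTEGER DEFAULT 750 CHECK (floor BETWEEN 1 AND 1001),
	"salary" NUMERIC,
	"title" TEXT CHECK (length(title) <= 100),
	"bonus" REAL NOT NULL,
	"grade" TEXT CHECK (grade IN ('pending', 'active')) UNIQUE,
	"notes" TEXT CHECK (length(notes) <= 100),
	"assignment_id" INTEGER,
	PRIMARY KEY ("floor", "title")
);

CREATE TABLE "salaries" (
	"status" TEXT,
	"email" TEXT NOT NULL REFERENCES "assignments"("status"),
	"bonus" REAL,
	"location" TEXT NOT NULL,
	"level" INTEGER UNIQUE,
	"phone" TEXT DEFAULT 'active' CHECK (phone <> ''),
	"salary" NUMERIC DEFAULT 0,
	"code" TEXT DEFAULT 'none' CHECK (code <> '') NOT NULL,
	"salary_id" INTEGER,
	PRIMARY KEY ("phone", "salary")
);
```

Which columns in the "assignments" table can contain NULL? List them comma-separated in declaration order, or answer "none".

email, salary, grade, notes, assignment_id

- email: CHECK does not forbid NULL (a CHECK constraint passes when its expression is NULL) → nullable.
- status: declared NOT NULL → not nullable.
- floor: part of the PRIMARY KEY, which implies NOT NULL → not nullable.
- salary: no NOT NULL constraint applies → nullable.
- title: part of the PRIMARY KEY, which implies NOT NULL → not nullable.
- bonus: declared NOT NULL → not nullable.
- grade: CHECK does not forbid NULL (a CHECK constraint passes when its expression is NULL) → nullable.
- notes: CHECK does not forbid NULL (a CHECK constraint passes when its expression is NULL) → nullable.
- assignment_id: no NOT NULL constraint applies → nullable.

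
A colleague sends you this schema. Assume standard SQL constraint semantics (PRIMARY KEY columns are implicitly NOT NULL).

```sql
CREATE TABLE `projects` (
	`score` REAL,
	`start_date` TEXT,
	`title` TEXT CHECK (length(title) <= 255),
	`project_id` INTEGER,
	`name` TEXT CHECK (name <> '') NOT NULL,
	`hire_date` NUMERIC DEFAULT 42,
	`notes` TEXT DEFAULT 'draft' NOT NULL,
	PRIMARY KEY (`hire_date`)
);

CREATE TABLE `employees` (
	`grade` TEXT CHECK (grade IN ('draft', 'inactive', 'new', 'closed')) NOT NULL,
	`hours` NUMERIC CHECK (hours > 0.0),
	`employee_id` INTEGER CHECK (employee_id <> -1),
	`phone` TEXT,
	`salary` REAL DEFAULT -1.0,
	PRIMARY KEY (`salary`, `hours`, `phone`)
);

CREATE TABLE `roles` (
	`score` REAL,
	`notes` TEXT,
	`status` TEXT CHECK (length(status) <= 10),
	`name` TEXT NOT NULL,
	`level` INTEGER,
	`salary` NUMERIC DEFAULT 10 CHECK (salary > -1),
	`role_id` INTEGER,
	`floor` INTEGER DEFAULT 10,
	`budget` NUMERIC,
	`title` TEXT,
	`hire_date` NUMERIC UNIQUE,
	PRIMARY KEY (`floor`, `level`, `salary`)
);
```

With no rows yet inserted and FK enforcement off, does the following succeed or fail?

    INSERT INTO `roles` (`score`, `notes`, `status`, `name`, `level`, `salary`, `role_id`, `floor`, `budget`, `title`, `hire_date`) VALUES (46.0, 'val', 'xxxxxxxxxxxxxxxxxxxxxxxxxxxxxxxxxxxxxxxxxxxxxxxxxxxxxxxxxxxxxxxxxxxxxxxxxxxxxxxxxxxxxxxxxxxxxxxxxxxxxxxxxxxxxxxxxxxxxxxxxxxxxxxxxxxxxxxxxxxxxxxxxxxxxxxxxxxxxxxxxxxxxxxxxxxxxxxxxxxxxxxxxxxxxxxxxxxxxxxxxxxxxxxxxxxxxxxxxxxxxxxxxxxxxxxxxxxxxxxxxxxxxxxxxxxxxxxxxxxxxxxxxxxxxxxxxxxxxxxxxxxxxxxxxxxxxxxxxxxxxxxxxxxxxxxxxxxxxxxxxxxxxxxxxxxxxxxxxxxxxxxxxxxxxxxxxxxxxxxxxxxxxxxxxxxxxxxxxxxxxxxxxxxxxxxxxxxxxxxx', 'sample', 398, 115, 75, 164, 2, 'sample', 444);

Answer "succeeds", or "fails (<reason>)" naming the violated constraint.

fails (CHECK on status)

The value 'xxxxxxxxxxxxxxxxxxxxxxxxxxxxxxxxxxxxxxxxxxxxxxxxxxxxxxxxxxxxxxxxxxxxxxxxxxxxxxxxxxxxxxxxxxxxxxxxxxxxxxxxxxxxxxxxxxxxxxxxxxxxxxxxxxxxxxxxxxxxxxxxxxxxxxxxxxxxxxxxxxxxxxxxxxxxxxxxxxxxxxxxxxxxxxxxxxxxxxxxxxxxxxxxxxxxxxxxxxxxxxxxxxxxxxxxxxxxxxxxxxxxxxxxxxxxxxxxxxxxxxxxxxxxxxxxxxxxxxxxxxxxxxxxxxxxxxxxxxxxxxxxxxxxxxxxxxxxxxxxxxxxxxxxxxxxxxxxxxxxxxxxxxxxxxxxxxxxxxxxxxxxxxxxxxxxxxxxxxxxxxxxxxxxxxxxxxxxxxxx' for status violates CHECK (length(status) <= 10).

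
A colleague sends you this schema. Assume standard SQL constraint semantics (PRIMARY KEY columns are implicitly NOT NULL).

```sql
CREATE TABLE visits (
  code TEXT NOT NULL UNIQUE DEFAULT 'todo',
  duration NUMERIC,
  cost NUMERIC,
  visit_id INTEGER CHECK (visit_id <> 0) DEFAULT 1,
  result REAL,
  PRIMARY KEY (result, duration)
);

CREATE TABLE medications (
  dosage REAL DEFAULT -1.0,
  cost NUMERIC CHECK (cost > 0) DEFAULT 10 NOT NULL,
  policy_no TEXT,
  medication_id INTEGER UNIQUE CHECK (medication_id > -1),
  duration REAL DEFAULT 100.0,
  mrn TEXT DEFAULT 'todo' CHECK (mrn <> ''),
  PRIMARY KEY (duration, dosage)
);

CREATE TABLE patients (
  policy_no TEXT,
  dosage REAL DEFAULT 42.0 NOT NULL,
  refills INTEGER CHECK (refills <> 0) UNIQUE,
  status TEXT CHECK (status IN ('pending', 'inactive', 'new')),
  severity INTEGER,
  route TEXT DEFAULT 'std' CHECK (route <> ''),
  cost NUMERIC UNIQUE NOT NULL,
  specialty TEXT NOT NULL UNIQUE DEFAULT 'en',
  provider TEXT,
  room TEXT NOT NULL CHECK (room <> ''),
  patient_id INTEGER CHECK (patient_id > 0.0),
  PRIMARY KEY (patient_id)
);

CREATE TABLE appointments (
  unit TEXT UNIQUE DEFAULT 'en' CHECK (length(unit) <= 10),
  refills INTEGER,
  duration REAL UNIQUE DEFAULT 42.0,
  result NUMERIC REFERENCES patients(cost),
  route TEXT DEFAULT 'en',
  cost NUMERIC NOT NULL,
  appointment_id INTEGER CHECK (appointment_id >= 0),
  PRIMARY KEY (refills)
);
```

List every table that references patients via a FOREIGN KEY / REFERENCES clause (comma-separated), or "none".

- appointments.result references patients(cost).

appointments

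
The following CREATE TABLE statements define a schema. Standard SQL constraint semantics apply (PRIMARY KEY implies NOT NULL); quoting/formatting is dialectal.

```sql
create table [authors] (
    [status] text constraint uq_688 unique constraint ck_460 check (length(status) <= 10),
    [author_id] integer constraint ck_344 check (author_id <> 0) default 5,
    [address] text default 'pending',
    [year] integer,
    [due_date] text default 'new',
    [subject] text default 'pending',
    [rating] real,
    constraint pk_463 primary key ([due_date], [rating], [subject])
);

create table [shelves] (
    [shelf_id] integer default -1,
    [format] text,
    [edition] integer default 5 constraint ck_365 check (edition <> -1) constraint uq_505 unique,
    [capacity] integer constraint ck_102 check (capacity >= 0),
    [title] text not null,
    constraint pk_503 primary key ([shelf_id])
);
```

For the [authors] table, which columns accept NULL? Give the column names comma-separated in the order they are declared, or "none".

- status: CHECK does not forbid NULL (a CHECK constraint passes when its expression is NULL) → nullable.
- author_id: CHECK does not forbid NULL (a CHECK constraint passes when its expression is NULL) → nullable.
- address: DEFAULT only fills an omitted column; an explicit NULL is still allowed → nullable.
- year: no NOT NULL constraint applies → nullable.
- due_date: part of the PRIMARY KEY, which implies NOT NULL → not nullable.
- subject: part of the PRIMARY KEY, which implies NOT NULL → not nullable.
- rating: part of the PRIMARY KEY, which implies NOT NULL → not nullable.

status, author_id, address, year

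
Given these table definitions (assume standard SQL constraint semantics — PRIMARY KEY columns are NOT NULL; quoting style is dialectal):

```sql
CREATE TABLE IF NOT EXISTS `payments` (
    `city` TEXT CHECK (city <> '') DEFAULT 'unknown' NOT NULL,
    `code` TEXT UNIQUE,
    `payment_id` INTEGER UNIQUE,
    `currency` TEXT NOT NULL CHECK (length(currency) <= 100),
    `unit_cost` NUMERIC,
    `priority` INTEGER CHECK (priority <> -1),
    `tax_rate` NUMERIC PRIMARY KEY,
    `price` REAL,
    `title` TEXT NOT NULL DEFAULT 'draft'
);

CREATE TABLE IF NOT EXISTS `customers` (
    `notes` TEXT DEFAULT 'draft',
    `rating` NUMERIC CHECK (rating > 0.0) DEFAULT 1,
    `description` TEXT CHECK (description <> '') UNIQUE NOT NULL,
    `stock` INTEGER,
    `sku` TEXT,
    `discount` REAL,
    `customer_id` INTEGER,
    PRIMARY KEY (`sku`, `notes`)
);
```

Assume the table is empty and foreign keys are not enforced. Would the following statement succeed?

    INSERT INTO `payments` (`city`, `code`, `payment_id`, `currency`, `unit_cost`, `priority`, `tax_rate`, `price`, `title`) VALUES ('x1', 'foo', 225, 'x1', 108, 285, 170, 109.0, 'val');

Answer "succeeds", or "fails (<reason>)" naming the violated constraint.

succeeds

NOT NULL columns: city is supplied; currency is supplied; tax_rate is supplied; title is supplied.
CHECK constraints: 'x1' satisfies (city <> ''); 'x1' satisfies (length(currency) <= 100); 285 satisfies (priority <> -1).
No constraint is violated.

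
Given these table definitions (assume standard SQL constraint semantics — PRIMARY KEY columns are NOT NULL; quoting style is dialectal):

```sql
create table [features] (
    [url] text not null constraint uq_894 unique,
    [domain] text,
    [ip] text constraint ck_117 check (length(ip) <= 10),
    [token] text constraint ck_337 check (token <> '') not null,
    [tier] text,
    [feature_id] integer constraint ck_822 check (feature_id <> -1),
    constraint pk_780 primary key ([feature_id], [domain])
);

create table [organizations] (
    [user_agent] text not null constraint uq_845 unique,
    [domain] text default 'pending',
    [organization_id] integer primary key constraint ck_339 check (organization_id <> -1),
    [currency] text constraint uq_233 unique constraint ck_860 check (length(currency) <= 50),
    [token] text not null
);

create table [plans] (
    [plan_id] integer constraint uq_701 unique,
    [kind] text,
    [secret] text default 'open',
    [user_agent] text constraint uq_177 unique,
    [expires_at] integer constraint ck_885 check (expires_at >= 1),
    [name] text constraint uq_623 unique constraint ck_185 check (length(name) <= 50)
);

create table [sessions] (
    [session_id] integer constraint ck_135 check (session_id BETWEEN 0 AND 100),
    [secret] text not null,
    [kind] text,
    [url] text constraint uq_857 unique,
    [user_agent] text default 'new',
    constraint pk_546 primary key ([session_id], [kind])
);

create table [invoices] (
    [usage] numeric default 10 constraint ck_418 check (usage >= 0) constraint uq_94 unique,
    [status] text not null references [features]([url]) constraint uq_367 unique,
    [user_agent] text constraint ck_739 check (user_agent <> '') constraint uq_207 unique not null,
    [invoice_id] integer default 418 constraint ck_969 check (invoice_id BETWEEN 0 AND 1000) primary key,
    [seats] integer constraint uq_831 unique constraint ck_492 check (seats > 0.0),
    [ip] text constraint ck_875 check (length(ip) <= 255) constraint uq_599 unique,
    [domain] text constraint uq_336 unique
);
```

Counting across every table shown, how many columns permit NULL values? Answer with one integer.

16

features: 2 nullable (ip, tier — PK (feature_id, domain) and explicit NOT NULL columns excluded).
organizations: 2 nullable (domain, currency — PK (organization_id) and explicit NOT NULL columns excluded).
plans: 6 nullable (plan_id, kind, secret, user_agent, expires_at, name — PK none and explicit NOT NULL columns excluded).
sessions: 2 nullable (url, user_agent — PK (session_id, kind) and explicit NOT NULL columns excluded).
invoices: 4 nullable (usage, seats, ip, domain — PK (invoice_id) and explicit NOT NULL columns excluded).
Total: 2 + 2 + 6 + 2 + 4 = 16.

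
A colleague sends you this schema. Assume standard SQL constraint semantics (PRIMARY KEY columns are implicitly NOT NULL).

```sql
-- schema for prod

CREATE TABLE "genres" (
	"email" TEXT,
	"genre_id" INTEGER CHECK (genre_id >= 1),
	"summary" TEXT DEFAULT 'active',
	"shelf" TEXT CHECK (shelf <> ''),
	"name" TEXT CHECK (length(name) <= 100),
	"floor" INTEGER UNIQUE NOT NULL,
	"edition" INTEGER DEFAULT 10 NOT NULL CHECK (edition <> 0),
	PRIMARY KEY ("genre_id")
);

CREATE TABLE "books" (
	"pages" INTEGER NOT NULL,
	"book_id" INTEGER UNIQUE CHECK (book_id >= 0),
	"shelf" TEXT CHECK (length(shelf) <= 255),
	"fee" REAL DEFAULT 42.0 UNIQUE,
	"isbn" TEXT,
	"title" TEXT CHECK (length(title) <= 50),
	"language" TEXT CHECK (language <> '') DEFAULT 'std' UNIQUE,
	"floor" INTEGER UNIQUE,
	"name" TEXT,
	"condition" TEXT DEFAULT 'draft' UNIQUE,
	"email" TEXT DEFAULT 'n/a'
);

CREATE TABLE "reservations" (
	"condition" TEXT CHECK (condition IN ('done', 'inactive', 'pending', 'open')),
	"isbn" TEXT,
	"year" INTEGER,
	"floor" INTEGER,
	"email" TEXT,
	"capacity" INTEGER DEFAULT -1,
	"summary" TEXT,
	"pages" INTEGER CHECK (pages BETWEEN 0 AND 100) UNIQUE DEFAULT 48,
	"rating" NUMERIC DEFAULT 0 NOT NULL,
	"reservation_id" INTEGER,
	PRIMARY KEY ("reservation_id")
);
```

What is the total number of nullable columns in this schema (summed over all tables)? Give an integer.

22

genres: 4 nullable (email, summary, shelf, name — PK (genre_id) and explicit NOT NULL columns excluded).
books: 10 nullable (book_id, shelf, fee, isbn, title, language, floor, name, condition, email — PK none and explicit NOT NULL columns excluded).
reservations: 8 nullable (condition, isbn, year, floor, email, capacity, summary, pages — PK (reservation_id) and explicit NOT NULL columns excluded).
Total: 4 + 10 + 8 = 22.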